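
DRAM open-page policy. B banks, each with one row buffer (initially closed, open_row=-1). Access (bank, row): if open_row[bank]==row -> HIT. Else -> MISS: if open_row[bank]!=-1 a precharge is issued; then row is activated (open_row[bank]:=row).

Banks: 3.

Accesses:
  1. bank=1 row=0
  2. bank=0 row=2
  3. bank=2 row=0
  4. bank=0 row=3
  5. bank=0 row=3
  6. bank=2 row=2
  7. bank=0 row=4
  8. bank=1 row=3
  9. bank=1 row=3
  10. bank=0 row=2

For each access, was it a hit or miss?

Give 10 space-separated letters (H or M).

Answer: M M M M H M M M H M

Derivation:
Acc 1: bank1 row0 -> MISS (open row0); precharges=0
Acc 2: bank0 row2 -> MISS (open row2); precharges=0
Acc 3: bank2 row0 -> MISS (open row0); precharges=0
Acc 4: bank0 row3 -> MISS (open row3); precharges=1
Acc 5: bank0 row3 -> HIT
Acc 6: bank2 row2 -> MISS (open row2); precharges=2
Acc 7: bank0 row4 -> MISS (open row4); precharges=3
Acc 8: bank1 row3 -> MISS (open row3); precharges=4
Acc 9: bank1 row3 -> HIT
Acc 10: bank0 row2 -> MISS (open row2); precharges=5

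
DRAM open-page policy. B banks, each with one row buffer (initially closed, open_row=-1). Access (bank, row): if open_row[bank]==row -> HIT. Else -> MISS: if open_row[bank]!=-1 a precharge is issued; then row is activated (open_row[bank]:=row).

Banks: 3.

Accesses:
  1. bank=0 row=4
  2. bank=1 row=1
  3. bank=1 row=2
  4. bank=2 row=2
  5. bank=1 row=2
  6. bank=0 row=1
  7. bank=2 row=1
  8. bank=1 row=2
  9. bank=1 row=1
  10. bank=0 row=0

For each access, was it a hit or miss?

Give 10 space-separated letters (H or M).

Acc 1: bank0 row4 -> MISS (open row4); precharges=0
Acc 2: bank1 row1 -> MISS (open row1); precharges=0
Acc 3: bank1 row2 -> MISS (open row2); precharges=1
Acc 4: bank2 row2 -> MISS (open row2); precharges=1
Acc 5: bank1 row2 -> HIT
Acc 6: bank0 row1 -> MISS (open row1); precharges=2
Acc 7: bank2 row1 -> MISS (open row1); precharges=3
Acc 8: bank1 row2 -> HIT
Acc 9: bank1 row1 -> MISS (open row1); precharges=4
Acc 10: bank0 row0 -> MISS (open row0); precharges=5

Answer: M M M M H M M H M M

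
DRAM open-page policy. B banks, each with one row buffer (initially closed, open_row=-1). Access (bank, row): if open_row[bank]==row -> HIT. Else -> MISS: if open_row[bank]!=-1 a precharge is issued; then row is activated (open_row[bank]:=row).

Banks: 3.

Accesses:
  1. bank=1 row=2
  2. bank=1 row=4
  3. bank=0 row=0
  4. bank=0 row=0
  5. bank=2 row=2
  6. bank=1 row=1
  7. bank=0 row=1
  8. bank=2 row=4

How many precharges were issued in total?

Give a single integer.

Acc 1: bank1 row2 -> MISS (open row2); precharges=0
Acc 2: bank1 row4 -> MISS (open row4); precharges=1
Acc 3: bank0 row0 -> MISS (open row0); precharges=1
Acc 4: bank0 row0 -> HIT
Acc 5: bank2 row2 -> MISS (open row2); precharges=1
Acc 6: bank1 row1 -> MISS (open row1); precharges=2
Acc 7: bank0 row1 -> MISS (open row1); precharges=3
Acc 8: bank2 row4 -> MISS (open row4); precharges=4

Answer: 4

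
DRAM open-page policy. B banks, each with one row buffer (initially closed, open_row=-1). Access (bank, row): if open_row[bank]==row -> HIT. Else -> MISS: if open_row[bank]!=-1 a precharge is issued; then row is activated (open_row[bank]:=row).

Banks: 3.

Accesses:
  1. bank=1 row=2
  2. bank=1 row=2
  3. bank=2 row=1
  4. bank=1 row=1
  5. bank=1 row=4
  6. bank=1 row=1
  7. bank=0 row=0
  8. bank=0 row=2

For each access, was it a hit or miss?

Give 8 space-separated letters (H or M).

Acc 1: bank1 row2 -> MISS (open row2); precharges=0
Acc 2: bank1 row2 -> HIT
Acc 3: bank2 row1 -> MISS (open row1); precharges=0
Acc 4: bank1 row1 -> MISS (open row1); precharges=1
Acc 5: bank1 row4 -> MISS (open row4); precharges=2
Acc 6: bank1 row1 -> MISS (open row1); precharges=3
Acc 7: bank0 row0 -> MISS (open row0); precharges=3
Acc 8: bank0 row2 -> MISS (open row2); precharges=4

Answer: M H M M M M M M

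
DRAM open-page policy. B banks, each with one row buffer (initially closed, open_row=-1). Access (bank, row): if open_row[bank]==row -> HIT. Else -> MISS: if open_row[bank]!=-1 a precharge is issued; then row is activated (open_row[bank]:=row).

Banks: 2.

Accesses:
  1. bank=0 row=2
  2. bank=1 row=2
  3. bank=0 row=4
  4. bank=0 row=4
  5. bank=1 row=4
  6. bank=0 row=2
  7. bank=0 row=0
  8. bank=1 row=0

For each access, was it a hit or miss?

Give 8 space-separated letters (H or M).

Acc 1: bank0 row2 -> MISS (open row2); precharges=0
Acc 2: bank1 row2 -> MISS (open row2); precharges=0
Acc 3: bank0 row4 -> MISS (open row4); precharges=1
Acc 4: bank0 row4 -> HIT
Acc 5: bank1 row4 -> MISS (open row4); precharges=2
Acc 6: bank0 row2 -> MISS (open row2); precharges=3
Acc 7: bank0 row0 -> MISS (open row0); precharges=4
Acc 8: bank1 row0 -> MISS (open row0); precharges=5

Answer: M M M H M M M M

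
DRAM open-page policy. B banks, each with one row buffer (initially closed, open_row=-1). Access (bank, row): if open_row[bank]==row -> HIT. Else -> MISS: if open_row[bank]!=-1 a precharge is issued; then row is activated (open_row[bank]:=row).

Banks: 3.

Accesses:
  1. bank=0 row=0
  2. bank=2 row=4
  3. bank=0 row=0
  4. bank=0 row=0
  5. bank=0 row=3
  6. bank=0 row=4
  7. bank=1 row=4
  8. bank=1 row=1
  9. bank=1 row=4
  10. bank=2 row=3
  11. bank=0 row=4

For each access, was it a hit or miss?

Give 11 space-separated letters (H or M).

Acc 1: bank0 row0 -> MISS (open row0); precharges=0
Acc 2: bank2 row4 -> MISS (open row4); precharges=0
Acc 3: bank0 row0 -> HIT
Acc 4: bank0 row0 -> HIT
Acc 5: bank0 row3 -> MISS (open row3); precharges=1
Acc 6: bank0 row4 -> MISS (open row4); precharges=2
Acc 7: bank1 row4 -> MISS (open row4); precharges=2
Acc 8: bank1 row1 -> MISS (open row1); precharges=3
Acc 9: bank1 row4 -> MISS (open row4); precharges=4
Acc 10: bank2 row3 -> MISS (open row3); precharges=5
Acc 11: bank0 row4 -> HIT

Answer: M M H H M M M M M M H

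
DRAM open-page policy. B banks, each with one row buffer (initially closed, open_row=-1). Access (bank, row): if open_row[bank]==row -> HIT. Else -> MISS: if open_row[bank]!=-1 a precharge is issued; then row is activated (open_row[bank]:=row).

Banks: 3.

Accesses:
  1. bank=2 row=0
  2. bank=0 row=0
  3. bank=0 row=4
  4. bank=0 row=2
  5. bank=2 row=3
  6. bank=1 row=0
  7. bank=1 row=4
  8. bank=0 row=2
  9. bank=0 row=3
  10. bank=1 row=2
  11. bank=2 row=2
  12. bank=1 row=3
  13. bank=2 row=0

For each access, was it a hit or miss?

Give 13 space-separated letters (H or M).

Acc 1: bank2 row0 -> MISS (open row0); precharges=0
Acc 2: bank0 row0 -> MISS (open row0); precharges=0
Acc 3: bank0 row4 -> MISS (open row4); precharges=1
Acc 4: bank0 row2 -> MISS (open row2); precharges=2
Acc 5: bank2 row3 -> MISS (open row3); precharges=3
Acc 6: bank1 row0 -> MISS (open row0); precharges=3
Acc 7: bank1 row4 -> MISS (open row4); precharges=4
Acc 8: bank0 row2 -> HIT
Acc 9: bank0 row3 -> MISS (open row3); precharges=5
Acc 10: bank1 row2 -> MISS (open row2); precharges=6
Acc 11: bank2 row2 -> MISS (open row2); precharges=7
Acc 12: bank1 row3 -> MISS (open row3); precharges=8
Acc 13: bank2 row0 -> MISS (open row0); precharges=9

Answer: M M M M M M M H M M M M M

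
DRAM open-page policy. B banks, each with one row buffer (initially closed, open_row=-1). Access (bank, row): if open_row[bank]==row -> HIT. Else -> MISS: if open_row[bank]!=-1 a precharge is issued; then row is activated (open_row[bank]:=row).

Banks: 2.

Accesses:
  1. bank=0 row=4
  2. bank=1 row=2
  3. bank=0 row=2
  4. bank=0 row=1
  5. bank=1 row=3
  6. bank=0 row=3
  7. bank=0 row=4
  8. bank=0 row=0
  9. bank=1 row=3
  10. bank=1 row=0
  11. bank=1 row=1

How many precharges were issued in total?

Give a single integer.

Acc 1: bank0 row4 -> MISS (open row4); precharges=0
Acc 2: bank1 row2 -> MISS (open row2); precharges=0
Acc 3: bank0 row2 -> MISS (open row2); precharges=1
Acc 4: bank0 row1 -> MISS (open row1); precharges=2
Acc 5: bank1 row3 -> MISS (open row3); precharges=3
Acc 6: bank0 row3 -> MISS (open row3); precharges=4
Acc 7: bank0 row4 -> MISS (open row4); precharges=5
Acc 8: bank0 row0 -> MISS (open row0); precharges=6
Acc 9: bank1 row3 -> HIT
Acc 10: bank1 row0 -> MISS (open row0); precharges=7
Acc 11: bank1 row1 -> MISS (open row1); precharges=8

Answer: 8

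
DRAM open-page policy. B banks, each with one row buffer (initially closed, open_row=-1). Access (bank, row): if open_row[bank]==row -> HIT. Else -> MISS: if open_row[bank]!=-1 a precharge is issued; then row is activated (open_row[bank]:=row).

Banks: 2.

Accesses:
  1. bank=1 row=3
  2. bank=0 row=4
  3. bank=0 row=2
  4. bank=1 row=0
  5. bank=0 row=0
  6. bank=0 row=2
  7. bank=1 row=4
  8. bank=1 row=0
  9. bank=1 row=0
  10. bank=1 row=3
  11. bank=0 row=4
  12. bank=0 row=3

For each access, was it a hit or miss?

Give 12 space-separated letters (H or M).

Answer: M M M M M M M M H M M M

Derivation:
Acc 1: bank1 row3 -> MISS (open row3); precharges=0
Acc 2: bank0 row4 -> MISS (open row4); precharges=0
Acc 3: bank0 row2 -> MISS (open row2); precharges=1
Acc 4: bank1 row0 -> MISS (open row0); precharges=2
Acc 5: bank0 row0 -> MISS (open row0); precharges=3
Acc 6: bank0 row2 -> MISS (open row2); precharges=4
Acc 7: bank1 row4 -> MISS (open row4); precharges=5
Acc 8: bank1 row0 -> MISS (open row0); precharges=6
Acc 9: bank1 row0 -> HIT
Acc 10: bank1 row3 -> MISS (open row3); precharges=7
Acc 11: bank0 row4 -> MISS (open row4); precharges=8
Acc 12: bank0 row3 -> MISS (open row3); precharges=9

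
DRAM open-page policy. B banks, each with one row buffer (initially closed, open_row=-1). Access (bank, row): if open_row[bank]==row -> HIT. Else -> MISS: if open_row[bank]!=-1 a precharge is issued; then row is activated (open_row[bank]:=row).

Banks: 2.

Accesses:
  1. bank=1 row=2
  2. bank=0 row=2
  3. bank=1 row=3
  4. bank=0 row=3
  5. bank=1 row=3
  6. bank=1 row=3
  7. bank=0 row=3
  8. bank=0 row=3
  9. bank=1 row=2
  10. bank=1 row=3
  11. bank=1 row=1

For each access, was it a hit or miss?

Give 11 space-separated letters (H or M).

Acc 1: bank1 row2 -> MISS (open row2); precharges=0
Acc 2: bank0 row2 -> MISS (open row2); precharges=0
Acc 3: bank1 row3 -> MISS (open row3); precharges=1
Acc 4: bank0 row3 -> MISS (open row3); precharges=2
Acc 5: bank1 row3 -> HIT
Acc 6: bank1 row3 -> HIT
Acc 7: bank0 row3 -> HIT
Acc 8: bank0 row3 -> HIT
Acc 9: bank1 row2 -> MISS (open row2); precharges=3
Acc 10: bank1 row3 -> MISS (open row3); precharges=4
Acc 11: bank1 row1 -> MISS (open row1); precharges=5

Answer: M M M M H H H H M M M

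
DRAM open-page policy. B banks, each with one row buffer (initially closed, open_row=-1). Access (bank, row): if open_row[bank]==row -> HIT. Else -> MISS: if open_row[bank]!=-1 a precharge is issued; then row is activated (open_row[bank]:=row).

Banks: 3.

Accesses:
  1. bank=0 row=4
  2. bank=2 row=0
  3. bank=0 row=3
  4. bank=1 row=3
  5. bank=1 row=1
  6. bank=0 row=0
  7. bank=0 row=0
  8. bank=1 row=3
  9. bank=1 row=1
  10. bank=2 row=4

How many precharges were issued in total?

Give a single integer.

Answer: 6

Derivation:
Acc 1: bank0 row4 -> MISS (open row4); precharges=0
Acc 2: bank2 row0 -> MISS (open row0); precharges=0
Acc 3: bank0 row3 -> MISS (open row3); precharges=1
Acc 4: bank1 row3 -> MISS (open row3); precharges=1
Acc 5: bank1 row1 -> MISS (open row1); precharges=2
Acc 6: bank0 row0 -> MISS (open row0); precharges=3
Acc 7: bank0 row0 -> HIT
Acc 8: bank1 row3 -> MISS (open row3); precharges=4
Acc 9: bank1 row1 -> MISS (open row1); precharges=5
Acc 10: bank2 row4 -> MISS (open row4); precharges=6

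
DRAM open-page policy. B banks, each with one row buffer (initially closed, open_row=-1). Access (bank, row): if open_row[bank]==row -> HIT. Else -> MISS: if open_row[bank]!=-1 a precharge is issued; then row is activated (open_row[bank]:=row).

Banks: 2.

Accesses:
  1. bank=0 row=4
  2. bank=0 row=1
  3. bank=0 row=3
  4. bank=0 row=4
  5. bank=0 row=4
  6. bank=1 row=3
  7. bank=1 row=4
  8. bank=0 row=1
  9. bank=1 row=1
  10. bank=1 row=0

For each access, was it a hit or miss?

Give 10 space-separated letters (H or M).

Answer: M M M M H M M M M M

Derivation:
Acc 1: bank0 row4 -> MISS (open row4); precharges=0
Acc 2: bank0 row1 -> MISS (open row1); precharges=1
Acc 3: bank0 row3 -> MISS (open row3); precharges=2
Acc 4: bank0 row4 -> MISS (open row4); precharges=3
Acc 5: bank0 row4 -> HIT
Acc 6: bank1 row3 -> MISS (open row3); precharges=3
Acc 7: bank1 row4 -> MISS (open row4); precharges=4
Acc 8: bank0 row1 -> MISS (open row1); precharges=5
Acc 9: bank1 row1 -> MISS (open row1); precharges=6
Acc 10: bank1 row0 -> MISS (open row0); precharges=7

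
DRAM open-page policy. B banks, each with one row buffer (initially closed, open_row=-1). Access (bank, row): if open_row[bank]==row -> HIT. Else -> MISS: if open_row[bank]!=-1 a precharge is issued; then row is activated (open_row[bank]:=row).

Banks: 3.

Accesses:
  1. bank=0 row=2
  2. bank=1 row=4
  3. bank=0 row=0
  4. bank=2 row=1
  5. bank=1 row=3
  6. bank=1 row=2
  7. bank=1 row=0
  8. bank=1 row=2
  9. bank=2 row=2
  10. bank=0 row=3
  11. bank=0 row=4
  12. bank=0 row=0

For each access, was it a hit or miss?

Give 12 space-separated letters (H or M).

Acc 1: bank0 row2 -> MISS (open row2); precharges=0
Acc 2: bank1 row4 -> MISS (open row4); precharges=0
Acc 3: bank0 row0 -> MISS (open row0); precharges=1
Acc 4: bank2 row1 -> MISS (open row1); precharges=1
Acc 5: bank1 row3 -> MISS (open row3); precharges=2
Acc 6: bank1 row2 -> MISS (open row2); precharges=3
Acc 7: bank1 row0 -> MISS (open row0); precharges=4
Acc 8: bank1 row2 -> MISS (open row2); precharges=5
Acc 9: bank2 row2 -> MISS (open row2); precharges=6
Acc 10: bank0 row3 -> MISS (open row3); precharges=7
Acc 11: bank0 row4 -> MISS (open row4); precharges=8
Acc 12: bank0 row0 -> MISS (open row0); precharges=9

Answer: M M M M M M M M M M M M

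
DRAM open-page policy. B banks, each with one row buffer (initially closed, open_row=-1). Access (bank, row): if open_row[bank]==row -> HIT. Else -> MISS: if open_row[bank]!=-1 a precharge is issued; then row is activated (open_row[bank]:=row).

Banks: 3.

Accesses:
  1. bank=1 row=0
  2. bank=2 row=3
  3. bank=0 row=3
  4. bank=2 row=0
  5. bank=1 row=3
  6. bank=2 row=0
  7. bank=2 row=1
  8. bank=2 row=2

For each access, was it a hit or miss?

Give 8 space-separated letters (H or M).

Answer: M M M M M H M M

Derivation:
Acc 1: bank1 row0 -> MISS (open row0); precharges=0
Acc 2: bank2 row3 -> MISS (open row3); precharges=0
Acc 3: bank0 row3 -> MISS (open row3); precharges=0
Acc 4: bank2 row0 -> MISS (open row0); precharges=1
Acc 5: bank1 row3 -> MISS (open row3); precharges=2
Acc 6: bank2 row0 -> HIT
Acc 7: bank2 row1 -> MISS (open row1); precharges=3
Acc 8: bank2 row2 -> MISS (open row2); precharges=4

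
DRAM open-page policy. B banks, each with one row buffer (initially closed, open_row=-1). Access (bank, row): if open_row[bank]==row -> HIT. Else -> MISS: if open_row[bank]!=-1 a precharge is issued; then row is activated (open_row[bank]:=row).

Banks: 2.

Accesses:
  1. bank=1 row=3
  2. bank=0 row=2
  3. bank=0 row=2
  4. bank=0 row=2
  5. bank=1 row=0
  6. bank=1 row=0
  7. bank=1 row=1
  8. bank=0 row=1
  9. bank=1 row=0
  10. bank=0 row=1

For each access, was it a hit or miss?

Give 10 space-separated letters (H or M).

Answer: M M H H M H M M M H

Derivation:
Acc 1: bank1 row3 -> MISS (open row3); precharges=0
Acc 2: bank0 row2 -> MISS (open row2); precharges=0
Acc 3: bank0 row2 -> HIT
Acc 4: bank0 row2 -> HIT
Acc 5: bank1 row0 -> MISS (open row0); precharges=1
Acc 6: bank1 row0 -> HIT
Acc 7: bank1 row1 -> MISS (open row1); precharges=2
Acc 8: bank0 row1 -> MISS (open row1); precharges=3
Acc 9: bank1 row0 -> MISS (open row0); precharges=4
Acc 10: bank0 row1 -> HIT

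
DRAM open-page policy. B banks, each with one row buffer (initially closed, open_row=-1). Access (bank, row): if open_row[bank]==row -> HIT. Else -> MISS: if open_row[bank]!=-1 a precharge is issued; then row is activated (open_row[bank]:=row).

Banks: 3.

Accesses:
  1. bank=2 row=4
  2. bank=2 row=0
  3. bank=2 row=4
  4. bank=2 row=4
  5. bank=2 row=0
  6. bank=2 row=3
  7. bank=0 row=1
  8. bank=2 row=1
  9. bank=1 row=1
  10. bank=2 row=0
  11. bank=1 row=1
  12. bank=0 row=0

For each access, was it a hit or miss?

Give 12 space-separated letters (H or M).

Answer: M M M H M M M M M M H M

Derivation:
Acc 1: bank2 row4 -> MISS (open row4); precharges=0
Acc 2: bank2 row0 -> MISS (open row0); precharges=1
Acc 3: bank2 row4 -> MISS (open row4); precharges=2
Acc 4: bank2 row4 -> HIT
Acc 5: bank2 row0 -> MISS (open row0); precharges=3
Acc 6: bank2 row3 -> MISS (open row3); precharges=4
Acc 7: bank0 row1 -> MISS (open row1); precharges=4
Acc 8: bank2 row1 -> MISS (open row1); precharges=5
Acc 9: bank1 row1 -> MISS (open row1); precharges=5
Acc 10: bank2 row0 -> MISS (open row0); precharges=6
Acc 11: bank1 row1 -> HIT
Acc 12: bank0 row0 -> MISS (open row0); precharges=7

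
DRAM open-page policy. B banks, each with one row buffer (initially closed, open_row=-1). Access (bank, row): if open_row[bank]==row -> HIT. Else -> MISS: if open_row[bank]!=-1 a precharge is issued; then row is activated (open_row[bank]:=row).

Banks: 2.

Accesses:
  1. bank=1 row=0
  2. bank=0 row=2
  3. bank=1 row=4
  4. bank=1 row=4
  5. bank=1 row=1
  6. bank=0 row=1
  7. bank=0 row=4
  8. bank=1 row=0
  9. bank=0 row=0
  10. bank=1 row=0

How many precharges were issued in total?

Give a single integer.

Acc 1: bank1 row0 -> MISS (open row0); precharges=0
Acc 2: bank0 row2 -> MISS (open row2); precharges=0
Acc 3: bank1 row4 -> MISS (open row4); precharges=1
Acc 4: bank1 row4 -> HIT
Acc 5: bank1 row1 -> MISS (open row1); precharges=2
Acc 6: bank0 row1 -> MISS (open row1); precharges=3
Acc 7: bank0 row4 -> MISS (open row4); precharges=4
Acc 8: bank1 row0 -> MISS (open row0); precharges=5
Acc 9: bank0 row0 -> MISS (open row0); precharges=6
Acc 10: bank1 row0 -> HIT

Answer: 6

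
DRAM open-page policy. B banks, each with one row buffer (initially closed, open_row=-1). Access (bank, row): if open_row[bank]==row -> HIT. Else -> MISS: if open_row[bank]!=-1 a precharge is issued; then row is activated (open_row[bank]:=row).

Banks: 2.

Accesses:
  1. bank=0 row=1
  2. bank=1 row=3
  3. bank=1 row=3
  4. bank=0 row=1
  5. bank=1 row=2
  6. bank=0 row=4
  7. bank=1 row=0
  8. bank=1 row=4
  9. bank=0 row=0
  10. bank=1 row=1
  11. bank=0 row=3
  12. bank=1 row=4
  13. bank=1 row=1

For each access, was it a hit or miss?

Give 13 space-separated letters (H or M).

Answer: M M H H M M M M M M M M M

Derivation:
Acc 1: bank0 row1 -> MISS (open row1); precharges=0
Acc 2: bank1 row3 -> MISS (open row3); precharges=0
Acc 3: bank1 row3 -> HIT
Acc 4: bank0 row1 -> HIT
Acc 5: bank1 row2 -> MISS (open row2); precharges=1
Acc 6: bank0 row4 -> MISS (open row4); precharges=2
Acc 7: bank1 row0 -> MISS (open row0); precharges=3
Acc 8: bank1 row4 -> MISS (open row4); precharges=4
Acc 9: bank0 row0 -> MISS (open row0); precharges=5
Acc 10: bank1 row1 -> MISS (open row1); precharges=6
Acc 11: bank0 row3 -> MISS (open row3); precharges=7
Acc 12: bank1 row4 -> MISS (open row4); precharges=8
Acc 13: bank1 row1 -> MISS (open row1); precharges=9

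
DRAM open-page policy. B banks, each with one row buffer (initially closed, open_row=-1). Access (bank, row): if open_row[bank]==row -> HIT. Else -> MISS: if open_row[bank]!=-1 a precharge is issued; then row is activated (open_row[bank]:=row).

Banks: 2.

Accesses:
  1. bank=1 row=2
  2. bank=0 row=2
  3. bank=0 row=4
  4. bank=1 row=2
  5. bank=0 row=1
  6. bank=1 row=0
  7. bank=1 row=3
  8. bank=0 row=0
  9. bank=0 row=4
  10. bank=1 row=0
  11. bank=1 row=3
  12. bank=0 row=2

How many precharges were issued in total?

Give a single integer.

Answer: 9

Derivation:
Acc 1: bank1 row2 -> MISS (open row2); precharges=0
Acc 2: bank0 row2 -> MISS (open row2); precharges=0
Acc 3: bank0 row4 -> MISS (open row4); precharges=1
Acc 4: bank1 row2 -> HIT
Acc 5: bank0 row1 -> MISS (open row1); precharges=2
Acc 6: bank1 row0 -> MISS (open row0); precharges=3
Acc 7: bank1 row3 -> MISS (open row3); precharges=4
Acc 8: bank0 row0 -> MISS (open row0); precharges=5
Acc 9: bank0 row4 -> MISS (open row4); precharges=6
Acc 10: bank1 row0 -> MISS (open row0); precharges=7
Acc 11: bank1 row3 -> MISS (open row3); precharges=8
Acc 12: bank0 row2 -> MISS (open row2); precharges=9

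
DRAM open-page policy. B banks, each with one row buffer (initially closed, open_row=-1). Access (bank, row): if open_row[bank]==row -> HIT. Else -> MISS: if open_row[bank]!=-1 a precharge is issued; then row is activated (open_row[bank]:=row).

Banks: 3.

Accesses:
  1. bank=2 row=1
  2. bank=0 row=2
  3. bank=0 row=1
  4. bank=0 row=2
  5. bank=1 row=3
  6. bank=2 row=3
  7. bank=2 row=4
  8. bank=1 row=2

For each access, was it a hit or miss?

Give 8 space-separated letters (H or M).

Answer: M M M M M M M M

Derivation:
Acc 1: bank2 row1 -> MISS (open row1); precharges=0
Acc 2: bank0 row2 -> MISS (open row2); precharges=0
Acc 3: bank0 row1 -> MISS (open row1); precharges=1
Acc 4: bank0 row2 -> MISS (open row2); precharges=2
Acc 5: bank1 row3 -> MISS (open row3); precharges=2
Acc 6: bank2 row3 -> MISS (open row3); precharges=3
Acc 7: bank2 row4 -> MISS (open row4); precharges=4
Acc 8: bank1 row2 -> MISS (open row2); precharges=5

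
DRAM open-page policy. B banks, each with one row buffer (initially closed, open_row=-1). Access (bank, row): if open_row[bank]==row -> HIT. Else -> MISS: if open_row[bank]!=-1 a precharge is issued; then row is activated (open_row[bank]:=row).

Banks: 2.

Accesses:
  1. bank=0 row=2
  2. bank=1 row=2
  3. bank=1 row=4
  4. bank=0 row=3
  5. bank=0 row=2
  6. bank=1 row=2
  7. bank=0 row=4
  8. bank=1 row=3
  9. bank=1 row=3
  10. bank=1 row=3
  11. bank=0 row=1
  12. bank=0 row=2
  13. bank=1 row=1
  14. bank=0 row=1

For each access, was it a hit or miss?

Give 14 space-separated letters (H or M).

Answer: M M M M M M M M H H M M M M

Derivation:
Acc 1: bank0 row2 -> MISS (open row2); precharges=0
Acc 2: bank1 row2 -> MISS (open row2); precharges=0
Acc 3: bank1 row4 -> MISS (open row4); precharges=1
Acc 4: bank0 row3 -> MISS (open row3); precharges=2
Acc 5: bank0 row2 -> MISS (open row2); precharges=3
Acc 6: bank1 row2 -> MISS (open row2); precharges=4
Acc 7: bank0 row4 -> MISS (open row4); precharges=5
Acc 8: bank1 row3 -> MISS (open row3); precharges=6
Acc 9: bank1 row3 -> HIT
Acc 10: bank1 row3 -> HIT
Acc 11: bank0 row1 -> MISS (open row1); precharges=7
Acc 12: bank0 row2 -> MISS (open row2); precharges=8
Acc 13: bank1 row1 -> MISS (open row1); precharges=9
Acc 14: bank0 row1 -> MISS (open row1); precharges=10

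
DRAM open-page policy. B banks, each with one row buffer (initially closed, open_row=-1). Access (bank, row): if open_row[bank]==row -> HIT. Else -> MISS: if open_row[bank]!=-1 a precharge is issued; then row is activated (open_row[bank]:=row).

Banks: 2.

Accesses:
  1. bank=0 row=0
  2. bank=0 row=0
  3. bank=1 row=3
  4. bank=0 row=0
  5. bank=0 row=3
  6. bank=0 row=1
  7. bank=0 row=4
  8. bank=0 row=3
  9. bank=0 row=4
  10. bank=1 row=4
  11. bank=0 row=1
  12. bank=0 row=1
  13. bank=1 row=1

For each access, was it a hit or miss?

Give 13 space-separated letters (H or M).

Acc 1: bank0 row0 -> MISS (open row0); precharges=0
Acc 2: bank0 row0 -> HIT
Acc 3: bank1 row3 -> MISS (open row3); precharges=0
Acc 4: bank0 row0 -> HIT
Acc 5: bank0 row3 -> MISS (open row3); precharges=1
Acc 6: bank0 row1 -> MISS (open row1); precharges=2
Acc 7: bank0 row4 -> MISS (open row4); precharges=3
Acc 8: bank0 row3 -> MISS (open row3); precharges=4
Acc 9: bank0 row4 -> MISS (open row4); precharges=5
Acc 10: bank1 row4 -> MISS (open row4); precharges=6
Acc 11: bank0 row1 -> MISS (open row1); precharges=7
Acc 12: bank0 row1 -> HIT
Acc 13: bank1 row1 -> MISS (open row1); precharges=8

Answer: M H M H M M M M M M M H M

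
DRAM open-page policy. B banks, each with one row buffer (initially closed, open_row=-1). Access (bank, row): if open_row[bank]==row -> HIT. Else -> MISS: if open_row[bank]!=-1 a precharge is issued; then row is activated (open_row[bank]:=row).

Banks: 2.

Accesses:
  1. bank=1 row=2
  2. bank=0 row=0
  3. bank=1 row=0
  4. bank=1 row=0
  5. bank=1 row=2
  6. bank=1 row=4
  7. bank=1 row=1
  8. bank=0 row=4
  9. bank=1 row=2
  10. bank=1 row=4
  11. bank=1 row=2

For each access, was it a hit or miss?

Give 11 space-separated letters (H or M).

Answer: M M M H M M M M M M M

Derivation:
Acc 1: bank1 row2 -> MISS (open row2); precharges=0
Acc 2: bank0 row0 -> MISS (open row0); precharges=0
Acc 3: bank1 row0 -> MISS (open row0); precharges=1
Acc 4: bank1 row0 -> HIT
Acc 5: bank1 row2 -> MISS (open row2); precharges=2
Acc 6: bank1 row4 -> MISS (open row4); precharges=3
Acc 7: bank1 row1 -> MISS (open row1); precharges=4
Acc 8: bank0 row4 -> MISS (open row4); precharges=5
Acc 9: bank1 row2 -> MISS (open row2); precharges=6
Acc 10: bank1 row4 -> MISS (open row4); precharges=7
Acc 11: bank1 row2 -> MISS (open row2); precharges=8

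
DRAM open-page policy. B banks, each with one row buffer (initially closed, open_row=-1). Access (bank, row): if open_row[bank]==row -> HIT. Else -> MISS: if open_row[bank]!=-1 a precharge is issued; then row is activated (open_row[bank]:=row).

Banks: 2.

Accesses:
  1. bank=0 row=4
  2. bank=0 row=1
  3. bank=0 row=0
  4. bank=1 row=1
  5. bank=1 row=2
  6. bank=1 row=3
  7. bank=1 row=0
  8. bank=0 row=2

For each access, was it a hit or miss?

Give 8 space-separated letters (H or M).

Answer: M M M M M M M M

Derivation:
Acc 1: bank0 row4 -> MISS (open row4); precharges=0
Acc 2: bank0 row1 -> MISS (open row1); precharges=1
Acc 3: bank0 row0 -> MISS (open row0); precharges=2
Acc 4: bank1 row1 -> MISS (open row1); precharges=2
Acc 5: bank1 row2 -> MISS (open row2); precharges=3
Acc 6: bank1 row3 -> MISS (open row3); precharges=4
Acc 7: bank1 row0 -> MISS (open row0); precharges=5
Acc 8: bank0 row2 -> MISS (open row2); precharges=6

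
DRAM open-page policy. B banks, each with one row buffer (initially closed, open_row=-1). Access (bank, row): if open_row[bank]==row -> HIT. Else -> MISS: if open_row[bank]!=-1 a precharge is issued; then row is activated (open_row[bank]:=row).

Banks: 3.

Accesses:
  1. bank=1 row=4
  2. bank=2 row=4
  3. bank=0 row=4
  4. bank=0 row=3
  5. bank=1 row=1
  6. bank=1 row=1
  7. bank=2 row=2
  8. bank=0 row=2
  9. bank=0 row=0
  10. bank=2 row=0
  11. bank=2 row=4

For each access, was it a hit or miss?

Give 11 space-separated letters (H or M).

Answer: M M M M M H M M M M M

Derivation:
Acc 1: bank1 row4 -> MISS (open row4); precharges=0
Acc 2: bank2 row4 -> MISS (open row4); precharges=0
Acc 3: bank0 row4 -> MISS (open row4); precharges=0
Acc 4: bank0 row3 -> MISS (open row3); precharges=1
Acc 5: bank1 row1 -> MISS (open row1); precharges=2
Acc 6: bank1 row1 -> HIT
Acc 7: bank2 row2 -> MISS (open row2); precharges=3
Acc 8: bank0 row2 -> MISS (open row2); precharges=4
Acc 9: bank0 row0 -> MISS (open row0); precharges=5
Acc 10: bank2 row0 -> MISS (open row0); precharges=6
Acc 11: bank2 row4 -> MISS (open row4); precharges=7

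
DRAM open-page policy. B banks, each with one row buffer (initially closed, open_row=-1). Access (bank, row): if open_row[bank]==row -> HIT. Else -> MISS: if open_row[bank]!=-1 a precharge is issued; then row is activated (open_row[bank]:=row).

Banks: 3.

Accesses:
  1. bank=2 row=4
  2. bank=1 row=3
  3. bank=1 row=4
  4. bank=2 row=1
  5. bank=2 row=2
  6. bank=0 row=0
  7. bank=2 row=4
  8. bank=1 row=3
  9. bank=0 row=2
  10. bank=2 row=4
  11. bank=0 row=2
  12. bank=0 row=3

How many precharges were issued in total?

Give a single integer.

Acc 1: bank2 row4 -> MISS (open row4); precharges=0
Acc 2: bank1 row3 -> MISS (open row3); precharges=0
Acc 3: bank1 row4 -> MISS (open row4); precharges=1
Acc 4: bank2 row1 -> MISS (open row1); precharges=2
Acc 5: bank2 row2 -> MISS (open row2); precharges=3
Acc 6: bank0 row0 -> MISS (open row0); precharges=3
Acc 7: bank2 row4 -> MISS (open row4); precharges=4
Acc 8: bank1 row3 -> MISS (open row3); precharges=5
Acc 9: bank0 row2 -> MISS (open row2); precharges=6
Acc 10: bank2 row4 -> HIT
Acc 11: bank0 row2 -> HIT
Acc 12: bank0 row3 -> MISS (open row3); precharges=7

Answer: 7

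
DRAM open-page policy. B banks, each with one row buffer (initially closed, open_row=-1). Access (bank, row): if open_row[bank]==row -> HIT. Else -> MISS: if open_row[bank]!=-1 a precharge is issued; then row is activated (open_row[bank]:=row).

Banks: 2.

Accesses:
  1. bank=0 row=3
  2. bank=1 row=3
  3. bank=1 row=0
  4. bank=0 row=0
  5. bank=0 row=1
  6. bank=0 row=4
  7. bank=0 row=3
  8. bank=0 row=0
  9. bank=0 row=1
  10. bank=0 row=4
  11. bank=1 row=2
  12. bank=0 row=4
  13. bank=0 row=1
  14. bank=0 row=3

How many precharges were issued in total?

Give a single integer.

Answer: 11

Derivation:
Acc 1: bank0 row3 -> MISS (open row3); precharges=0
Acc 2: bank1 row3 -> MISS (open row3); precharges=0
Acc 3: bank1 row0 -> MISS (open row0); precharges=1
Acc 4: bank0 row0 -> MISS (open row0); precharges=2
Acc 5: bank0 row1 -> MISS (open row1); precharges=3
Acc 6: bank0 row4 -> MISS (open row4); precharges=4
Acc 7: bank0 row3 -> MISS (open row3); precharges=5
Acc 8: bank0 row0 -> MISS (open row0); precharges=6
Acc 9: bank0 row1 -> MISS (open row1); precharges=7
Acc 10: bank0 row4 -> MISS (open row4); precharges=8
Acc 11: bank1 row2 -> MISS (open row2); precharges=9
Acc 12: bank0 row4 -> HIT
Acc 13: bank0 row1 -> MISS (open row1); precharges=10
Acc 14: bank0 row3 -> MISS (open row3); precharges=11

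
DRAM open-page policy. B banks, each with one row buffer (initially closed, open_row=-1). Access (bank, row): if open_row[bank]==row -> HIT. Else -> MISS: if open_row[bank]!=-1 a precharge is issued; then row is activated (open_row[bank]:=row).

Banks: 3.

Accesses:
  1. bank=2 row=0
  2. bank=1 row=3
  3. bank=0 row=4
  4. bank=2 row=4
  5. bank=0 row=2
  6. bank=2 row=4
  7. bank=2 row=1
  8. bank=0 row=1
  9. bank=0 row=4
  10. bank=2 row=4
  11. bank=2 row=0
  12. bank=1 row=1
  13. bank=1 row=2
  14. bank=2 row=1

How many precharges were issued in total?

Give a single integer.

Acc 1: bank2 row0 -> MISS (open row0); precharges=0
Acc 2: bank1 row3 -> MISS (open row3); precharges=0
Acc 3: bank0 row4 -> MISS (open row4); precharges=0
Acc 4: bank2 row4 -> MISS (open row4); precharges=1
Acc 5: bank0 row2 -> MISS (open row2); precharges=2
Acc 6: bank2 row4 -> HIT
Acc 7: bank2 row1 -> MISS (open row1); precharges=3
Acc 8: bank0 row1 -> MISS (open row1); precharges=4
Acc 9: bank0 row4 -> MISS (open row4); precharges=5
Acc 10: bank2 row4 -> MISS (open row4); precharges=6
Acc 11: bank2 row0 -> MISS (open row0); precharges=7
Acc 12: bank1 row1 -> MISS (open row1); precharges=8
Acc 13: bank1 row2 -> MISS (open row2); precharges=9
Acc 14: bank2 row1 -> MISS (open row1); precharges=10

Answer: 10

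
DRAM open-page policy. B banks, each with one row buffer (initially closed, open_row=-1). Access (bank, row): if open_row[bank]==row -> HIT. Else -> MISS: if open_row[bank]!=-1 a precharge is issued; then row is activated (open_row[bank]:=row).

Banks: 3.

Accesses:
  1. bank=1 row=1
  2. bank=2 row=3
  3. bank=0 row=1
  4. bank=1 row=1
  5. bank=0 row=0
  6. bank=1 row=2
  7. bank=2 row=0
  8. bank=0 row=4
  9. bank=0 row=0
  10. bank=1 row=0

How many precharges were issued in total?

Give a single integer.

Answer: 6

Derivation:
Acc 1: bank1 row1 -> MISS (open row1); precharges=0
Acc 2: bank2 row3 -> MISS (open row3); precharges=0
Acc 3: bank0 row1 -> MISS (open row1); precharges=0
Acc 4: bank1 row1 -> HIT
Acc 5: bank0 row0 -> MISS (open row0); precharges=1
Acc 6: bank1 row2 -> MISS (open row2); precharges=2
Acc 7: bank2 row0 -> MISS (open row0); precharges=3
Acc 8: bank0 row4 -> MISS (open row4); precharges=4
Acc 9: bank0 row0 -> MISS (open row0); precharges=5
Acc 10: bank1 row0 -> MISS (open row0); precharges=6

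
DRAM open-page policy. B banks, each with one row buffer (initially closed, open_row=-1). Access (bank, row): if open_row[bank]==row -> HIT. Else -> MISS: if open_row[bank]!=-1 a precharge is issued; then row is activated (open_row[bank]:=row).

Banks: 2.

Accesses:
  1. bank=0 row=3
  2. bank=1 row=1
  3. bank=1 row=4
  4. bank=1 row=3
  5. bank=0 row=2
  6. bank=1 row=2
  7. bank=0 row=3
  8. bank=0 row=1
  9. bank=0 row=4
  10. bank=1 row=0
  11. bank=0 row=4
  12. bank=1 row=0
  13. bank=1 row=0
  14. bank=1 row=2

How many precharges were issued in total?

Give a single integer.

Acc 1: bank0 row3 -> MISS (open row3); precharges=0
Acc 2: bank1 row1 -> MISS (open row1); precharges=0
Acc 3: bank1 row4 -> MISS (open row4); precharges=1
Acc 4: bank1 row3 -> MISS (open row3); precharges=2
Acc 5: bank0 row2 -> MISS (open row2); precharges=3
Acc 6: bank1 row2 -> MISS (open row2); precharges=4
Acc 7: bank0 row3 -> MISS (open row3); precharges=5
Acc 8: bank0 row1 -> MISS (open row1); precharges=6
Acc 9: bank0 row4 -> MISS (open row4); precharges=7
Acc 10: bank1 row0 -> MISS (open row0); precharges=8
Acc 11: bank0 row4 -> HIT
Acc 12: bank1 row0 -> HIT
Acc 13: bank1 row0 -> HIT
Acc 14: bank1 row2 -> MISS (open row2); precharges=9

Answer: 9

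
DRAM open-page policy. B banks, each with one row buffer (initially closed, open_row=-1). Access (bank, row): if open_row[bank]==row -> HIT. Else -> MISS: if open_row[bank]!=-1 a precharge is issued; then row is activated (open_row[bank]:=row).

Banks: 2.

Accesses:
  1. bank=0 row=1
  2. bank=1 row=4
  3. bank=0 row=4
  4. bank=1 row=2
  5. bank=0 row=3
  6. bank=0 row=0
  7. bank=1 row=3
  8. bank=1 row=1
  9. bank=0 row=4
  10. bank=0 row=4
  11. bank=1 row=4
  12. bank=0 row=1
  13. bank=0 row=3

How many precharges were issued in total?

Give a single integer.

Acc 1: bank0 row1 -> MISS (open row1); precharges=0
Acc 2: bank1 row4 -> MISS (open row4); precharges=0
Acc 3: bank0 row4 -> MISS (open row4); precharges=1
Acc 4: bank1 row2 -> MISS (open row2); precharges=2
Acc 5: bank0 row3 -> MISS (open row3); precharges=3
Acc 6: bank0 row0 -> MISS (open row0); precharges=4
Acc 7: bank1 row3 -> MISS (open row3); precharges=5
Acc 8: bank1 row1 -> MISS (open row1); precharges=6
Acc 9: bank0 row4 -> MISS (open row4); precharges=7
Acc 10: bank0 row4 -> HIT
Acc 11: bank1 row4 -> MISS (open row4); precharges=8
Acc 12: bank0 row1 -> MISS (open row1); precharges=9
Acc 13: bank0 row3 -> MISS (open row3); precharges=10

Answer: 10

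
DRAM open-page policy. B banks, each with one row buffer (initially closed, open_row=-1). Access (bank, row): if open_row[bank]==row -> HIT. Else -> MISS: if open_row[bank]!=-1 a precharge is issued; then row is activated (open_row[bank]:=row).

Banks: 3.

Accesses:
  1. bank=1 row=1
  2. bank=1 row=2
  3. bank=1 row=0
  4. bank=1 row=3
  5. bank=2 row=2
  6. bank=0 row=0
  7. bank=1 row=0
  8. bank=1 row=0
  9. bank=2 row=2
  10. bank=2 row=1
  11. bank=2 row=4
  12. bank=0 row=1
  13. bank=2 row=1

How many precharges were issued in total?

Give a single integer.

Answer: 8

Derivation:
Acc 1: bank1 row1 -> MISS (open row1); precharges=0
Acc 2: bank1 row2 -> MISS (open row2); precharges=1
Acc 3: bank1 row0 -> MISS (open row0); precharges=2
Acc 4: bank1 row3 -> MISS (open row3); precharges=3
Acc 5: bank2 row2 -> MISS (open row2); precharges=3
Acc 6: bank0 row0 -> MISS (open row0); precharges=3
Acc 7: bank1 row0 -> MISS (open row0); precharges=4
Acc 8: bank1 row0 -> HIT
Acc 9: bank2 row2 -> HIT
Acc 10: bank2 row1 -> MISS (open row1); precharges=5
Acc 11: bank2 row4 -> MISS (open row4); precharges=6
Acc 12: bank0 row1 -> MISS (open row1); precharges=7
Acc 13: bank2 row1 -> MISS (open row1); precharges=8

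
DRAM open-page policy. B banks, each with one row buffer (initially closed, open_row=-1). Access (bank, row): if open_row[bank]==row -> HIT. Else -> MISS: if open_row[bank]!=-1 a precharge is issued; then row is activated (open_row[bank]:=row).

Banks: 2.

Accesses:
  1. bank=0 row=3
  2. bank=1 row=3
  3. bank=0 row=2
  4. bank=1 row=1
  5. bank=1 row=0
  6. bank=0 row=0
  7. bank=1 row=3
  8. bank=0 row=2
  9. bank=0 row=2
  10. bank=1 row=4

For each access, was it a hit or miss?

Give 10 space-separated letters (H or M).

Acc 1: bank0 row3 -> MISS (open row3); precharges=0
Acc 2: bank1 row3 -> MISS (open row3); precharges=0
Acc 3: bank0 row2 -> MISS (open row2); precharges=1
Acc 4: bank1 row1 -> MISS (open row1); precharges=2
Acc 5: bank1 row0 -> MISS (open row0); precharges=3
Acc 6: bank0 row0 -> MISS (open row0); precharges=4
Acc 7: bank1 row3 -> MISS (open row3); precharges=5
Acc 8: bank0 row2 -> MISS (open row2); precharges=6
Acc 9: bank0 row2 -> HIT
Acc 10: bank1 row4 -> MISS (open row4); precharges=7

Answer: M M M M M M M M H M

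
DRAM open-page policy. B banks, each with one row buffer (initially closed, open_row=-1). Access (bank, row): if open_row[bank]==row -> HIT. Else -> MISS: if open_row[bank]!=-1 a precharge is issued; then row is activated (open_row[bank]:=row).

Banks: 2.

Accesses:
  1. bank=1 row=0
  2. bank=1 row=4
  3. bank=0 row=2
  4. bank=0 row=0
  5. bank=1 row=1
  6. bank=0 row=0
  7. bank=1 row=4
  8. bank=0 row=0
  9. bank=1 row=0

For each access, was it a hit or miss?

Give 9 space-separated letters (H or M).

Answer: M M M M M H M H M

Derivation:
Acc 1: bank1 row0 -> MISS (open row0); precharges=0
Acc 2: bank1 row4 -> MISS (open row4); precharges=1
Acc 3: bank0 row2 -> MISS (open row2); precharges=1
Acc 4: bank0 row0 -> MISS (open row0); precharges=2
Acc 5: bank1 row1 -> MISS (open row1); precharges=3
Acc 6: bank0 row0 -> HIT
Acc 7: bank1 row4 -> MISS (open row4); precharges=4
Acc 8: bank0 row0 -> HIT
Acc 9: bank1 row0 -> MISS (open row0); precharges=5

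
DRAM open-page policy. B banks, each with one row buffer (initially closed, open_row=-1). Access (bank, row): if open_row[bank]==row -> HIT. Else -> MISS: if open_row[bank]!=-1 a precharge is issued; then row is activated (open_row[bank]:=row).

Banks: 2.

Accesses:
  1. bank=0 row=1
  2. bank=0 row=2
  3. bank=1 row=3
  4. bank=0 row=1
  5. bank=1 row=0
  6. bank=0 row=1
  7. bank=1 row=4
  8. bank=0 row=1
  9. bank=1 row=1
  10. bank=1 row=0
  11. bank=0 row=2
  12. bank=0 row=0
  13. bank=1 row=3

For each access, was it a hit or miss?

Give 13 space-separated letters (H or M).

Acc 1: bank0 row1 -> MISS (open row1); precharges=0
Acc 2: bank0 row2 -> MISS (open row2); precharges=1
Acc 3: bank1 row3 -> MISS (open row3); precharges=1
Acc 4: bank0 row1 -> MISS (open row1); precharges=2
Acc 5: bank1 row0 -> MISS (open row0); precharges=3
Acc 6: bank0 row1 -> HIT
Acc 7: bank1 row4 -> MISS (open row4); precharges=4
Acc 8: bank0 row1 -> HIT
Acc 9: bank1 row1 -> MISS (open row1); precharges=5
Acc 10: bank1 row0 -> MISS (open row0); precharges=6
Acc 11: bank0 row2 -> MISS (open row2); precharges=7
Acc 12: bank0 row0 -> MISS (open row0); precharges=8
Acc 13: bank1 row3 -> MISS (open row3); precharges=9

Answer: M M M M M H M H M M M M M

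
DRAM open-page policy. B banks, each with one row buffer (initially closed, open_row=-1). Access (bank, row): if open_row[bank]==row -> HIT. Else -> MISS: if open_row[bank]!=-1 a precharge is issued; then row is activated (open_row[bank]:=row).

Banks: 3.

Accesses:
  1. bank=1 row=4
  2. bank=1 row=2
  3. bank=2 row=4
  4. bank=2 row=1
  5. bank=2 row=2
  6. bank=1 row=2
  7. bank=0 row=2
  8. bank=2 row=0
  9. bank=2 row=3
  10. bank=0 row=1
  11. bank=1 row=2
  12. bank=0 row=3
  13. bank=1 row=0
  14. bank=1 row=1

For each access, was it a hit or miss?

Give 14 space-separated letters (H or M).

Answer: M M M M M H M M M M H M M M

Derivation:
Acc 1: bank1 row4 -> MISS (open row4); precharges=0
Acc 2: bank1 row2 -> MISS (open row2); precharges=1
Acc 3: bank2 row4 -> MISS (open row4); precharges=1
Acc 4: bank2 row1 -> MISS (open row1); precharges=2
Acc 5: bank2 row2 -> MISS (open row2); precharges=3
Acc 6: bank1 row2 -> HIT
Acc 7: bank0 row2 -> MISS (open row2); precharges=3
Acc 8: bank2 row0 -> MISS (open row0); precharges=4
Acc 9: bank2 row3 -> MISS (open row3); precharges=5
Acc 10: bank0 row1 -> MISS (open row1); precharges=6
Acc 11: bank1 row2 -> HIT
Acc 12: bank0 row3 -> MISS (open row3); precharges=7
Acc 13: bank1 row0 -> MISS (open row0); precharges=8
Acc 14: bank1 row1 -> MISS (open row1); precharges=9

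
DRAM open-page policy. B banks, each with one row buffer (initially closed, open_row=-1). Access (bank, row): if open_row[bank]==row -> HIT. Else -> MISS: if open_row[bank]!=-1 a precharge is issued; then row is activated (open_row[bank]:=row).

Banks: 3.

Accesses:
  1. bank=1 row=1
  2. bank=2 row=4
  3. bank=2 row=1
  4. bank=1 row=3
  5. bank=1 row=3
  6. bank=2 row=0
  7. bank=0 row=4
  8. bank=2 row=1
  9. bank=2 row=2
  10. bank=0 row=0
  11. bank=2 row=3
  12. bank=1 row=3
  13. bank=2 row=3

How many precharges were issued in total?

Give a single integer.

Acc 1: bank1 row1 -> MISS (open row1); precharges=0
Acc 2: bank2 row4 -> MISS (open row4); precharges=0
Acc 3: bank2 row1 -> MISS (open row1); precharges=1
Acc 4: bank1 row3 -> MISS (open row3); precharges=2
Acc 5: bank1 row3 -> HIT
Acc 6: bank2 row0 -> MISS (open row0); precharges=3
Acc 7: bank0 row4 -> MISS (open row4); precharges=3
Acc 8: bank2 row1 -> MISS (open row1); precharges=4
Acc 9: bank2 row2 -> MISS (open row2); precharges=5
Acc 10: bank0 row0 -> MISS (open row0); precharges=6
Acc 11: bank2 row3 -> MISS (open row3); precharges=7
Acc 12: bank1 row3 -> HIT
Acc 13: bank2 row3 -> HIT

Answer: 7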